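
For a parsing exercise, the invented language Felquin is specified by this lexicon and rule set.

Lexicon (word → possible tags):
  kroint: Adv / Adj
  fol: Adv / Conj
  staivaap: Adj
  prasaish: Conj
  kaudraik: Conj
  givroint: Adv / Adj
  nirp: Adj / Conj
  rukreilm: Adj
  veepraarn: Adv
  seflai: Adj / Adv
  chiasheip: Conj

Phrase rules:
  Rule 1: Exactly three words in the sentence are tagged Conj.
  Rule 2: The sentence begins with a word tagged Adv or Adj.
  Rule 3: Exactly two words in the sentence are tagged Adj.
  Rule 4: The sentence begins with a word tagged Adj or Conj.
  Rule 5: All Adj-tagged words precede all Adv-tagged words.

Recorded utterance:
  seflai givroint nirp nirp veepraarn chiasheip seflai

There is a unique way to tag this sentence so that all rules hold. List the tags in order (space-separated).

Candidates per position — 1:seflai {Adj,Adv}; 2:givroint {Adv,Adj}; 3:nirp {Adj,Conj}; 4:nirp {Adj,Conj}; 5:veepraarn {Adv}; 6:chiasheip {Conj}; 7:seflai {Adj,Adv}.
Position 1: tagging it Adv would leave rule 4 unsatisfiable, so it must be Adj.
Position 3: tagging it Adj would leave rule 1 unsatisfiable, so it must be Conj.
Position 4: tagging it Adj would leave rule 1 unsatisfiable, so it must be Conj.
Position 7: tagging it Adj would leave rule 5 unsatisfiable, so it must be Adv.
Position 2: tagging it Adv would leave rule 3 unsatisfiable, so it must be Adj.
So the tagging must be: Adj Adj Conj Conj Adv Conj Adv.
Verifying each rule — rule 1 ok; rule 2 ok; rule 3 ok; rule 4 ok; rule 5 ok.

Adj Adj Conj Conj Adv Conj Adv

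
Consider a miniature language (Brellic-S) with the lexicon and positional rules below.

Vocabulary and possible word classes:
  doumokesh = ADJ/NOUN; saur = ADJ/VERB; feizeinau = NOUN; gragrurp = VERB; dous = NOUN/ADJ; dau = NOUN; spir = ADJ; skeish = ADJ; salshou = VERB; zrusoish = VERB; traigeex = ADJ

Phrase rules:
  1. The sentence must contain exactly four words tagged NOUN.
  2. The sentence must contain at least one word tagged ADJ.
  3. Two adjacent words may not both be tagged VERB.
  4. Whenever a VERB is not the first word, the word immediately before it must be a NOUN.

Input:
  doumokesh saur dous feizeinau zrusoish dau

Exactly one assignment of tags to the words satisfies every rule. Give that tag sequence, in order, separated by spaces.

NOUN ADJ NOUN NOUN VERB NOUN

Candidates per position — 1:doumokesh {ADJ,NOUN}; 2:saur {ADJ,VERB}; 3:dous {NOUN,ADJ}; 4:feizeinau {NOUN}; 5:zrusoish {VERB}; 6:dau {NOUN}.
If word 1 were ADJ, no tagging could satisfy rule 1; so word 1 is NOUN.
If word 3 were ADJ, no tagging could satisfy rule 1; so word 3 is NOUN.
If word 2 were VERB, no tagging could satisfy rule 2; so word 2 is ADJ.
The unique satisfying tagging is: NOUN ADJ NOUN NOUN VERB NOUN.
Check: rule 1 holds; rule 2 holds; rule 3 holds; rule 4 holds.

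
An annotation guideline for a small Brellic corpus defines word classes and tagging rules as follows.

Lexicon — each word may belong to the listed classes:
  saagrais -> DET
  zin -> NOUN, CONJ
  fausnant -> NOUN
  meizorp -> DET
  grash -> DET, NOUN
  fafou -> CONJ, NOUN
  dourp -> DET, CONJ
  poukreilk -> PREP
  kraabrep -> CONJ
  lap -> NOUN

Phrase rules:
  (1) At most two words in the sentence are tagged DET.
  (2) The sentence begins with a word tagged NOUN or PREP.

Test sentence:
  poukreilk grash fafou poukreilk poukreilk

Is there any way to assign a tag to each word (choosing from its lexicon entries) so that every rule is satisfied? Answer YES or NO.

YES

Candidates per position — 1:poukreilk {PREP}; 2:grash {DET,NOUN}; 3:fafou {CONJ,NOUN}; 4:poukreilk {PREP}; 5:poukreilk {PREP}.
One satisfying assignment: PREP NOUN NOUN PREP PREP.
Rule-by-rule: rule 1 ✓; rule 2 ✓.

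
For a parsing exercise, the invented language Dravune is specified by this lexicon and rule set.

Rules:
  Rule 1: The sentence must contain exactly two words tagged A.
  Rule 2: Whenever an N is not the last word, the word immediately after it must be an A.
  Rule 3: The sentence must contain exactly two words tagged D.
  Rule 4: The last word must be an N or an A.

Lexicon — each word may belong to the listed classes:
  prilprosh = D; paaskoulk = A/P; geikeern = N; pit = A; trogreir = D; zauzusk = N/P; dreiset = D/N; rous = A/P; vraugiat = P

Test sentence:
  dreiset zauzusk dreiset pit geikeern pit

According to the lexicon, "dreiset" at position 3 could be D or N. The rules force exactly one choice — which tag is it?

D

Candidates per position — 1:dreiset {D,N}; 2:zauzusk {N,P}; 3:dreiset {D,N}; 4:pit {A}; 5:geikeern {N}; 6:pit {A}.
At position 1, choosing N makes rule 2 impossible to satisfy; hence D.
At position 2, choosing N makes rule 2 impossible to satisfy; hence P.
At position 3, choosing N makes rule 3 impossible to satisfy; hence D.
That leaves exactly one tagging: D P D A N A.
Check: rule 1 holds; rule 2 holds; rule 3 holds; rule 4 holds.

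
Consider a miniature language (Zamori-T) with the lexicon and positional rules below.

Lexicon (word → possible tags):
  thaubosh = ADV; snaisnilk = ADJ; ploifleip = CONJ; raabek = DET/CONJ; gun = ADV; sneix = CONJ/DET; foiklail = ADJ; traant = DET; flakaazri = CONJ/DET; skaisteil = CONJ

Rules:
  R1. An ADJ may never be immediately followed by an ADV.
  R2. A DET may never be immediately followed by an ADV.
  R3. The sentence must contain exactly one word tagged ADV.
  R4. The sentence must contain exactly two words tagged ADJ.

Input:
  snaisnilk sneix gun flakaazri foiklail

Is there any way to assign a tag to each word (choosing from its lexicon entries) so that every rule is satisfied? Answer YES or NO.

Candidates per position — 1:snaisnilk {ADJ}; 2:sneix {CONJ,DET}; 3:gun {ADV}; 4:flakaazri {CONJ,DET}; 5:foiklail {ADJ}.
One satisfying assignment: ADJ CONJ ADV CONJ ADJ.
Checking: rule 1 satisfied; rule 2 satisfied; rule 3 satisfied; rule 4 satisfied.

YES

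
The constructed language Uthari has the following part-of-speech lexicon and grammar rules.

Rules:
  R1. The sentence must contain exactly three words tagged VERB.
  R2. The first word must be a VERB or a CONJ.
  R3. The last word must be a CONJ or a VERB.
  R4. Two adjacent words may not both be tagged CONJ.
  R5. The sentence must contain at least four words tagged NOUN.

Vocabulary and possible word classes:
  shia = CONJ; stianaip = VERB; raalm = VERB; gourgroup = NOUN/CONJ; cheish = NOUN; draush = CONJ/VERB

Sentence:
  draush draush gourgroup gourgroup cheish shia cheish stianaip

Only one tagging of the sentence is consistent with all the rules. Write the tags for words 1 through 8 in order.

Candidates per position — 1:draush {CONJ,VERB}; 2:draush {CONJ,VERB}; 3:gourgroup {NOUN,CONJ}; 4:gourgroup {NOUN,CONJ}; 5:cheish {NOUN}; 6:shia {CONJ}; 7:cheish {NOUN}; 8:stianaip {VERB}.
At position 1, choosing CONJ makes rule 1 impossible to satisfy; hence VERB.
At position 2, choosing CONJ makes rule 1 impossible to satisfy; hence VERB.
At position 3, choosing CONJ makes rule 5 impossible to satisfy; hence NOUN.
At position 4, choosing CONJ makes rule 5 impossible to satisfy; hence NOUN.
The only consistent sequence is: VERB VERB NOUN NOUN NOUN CONJ NOUN VERB.
Checking: rule 1 holds; rule 2 holds; rule 3 holds; rule 4 holds; rule 5 holds.

VERB VERB NOUN NOUN NOUN CONJ NOUN VERB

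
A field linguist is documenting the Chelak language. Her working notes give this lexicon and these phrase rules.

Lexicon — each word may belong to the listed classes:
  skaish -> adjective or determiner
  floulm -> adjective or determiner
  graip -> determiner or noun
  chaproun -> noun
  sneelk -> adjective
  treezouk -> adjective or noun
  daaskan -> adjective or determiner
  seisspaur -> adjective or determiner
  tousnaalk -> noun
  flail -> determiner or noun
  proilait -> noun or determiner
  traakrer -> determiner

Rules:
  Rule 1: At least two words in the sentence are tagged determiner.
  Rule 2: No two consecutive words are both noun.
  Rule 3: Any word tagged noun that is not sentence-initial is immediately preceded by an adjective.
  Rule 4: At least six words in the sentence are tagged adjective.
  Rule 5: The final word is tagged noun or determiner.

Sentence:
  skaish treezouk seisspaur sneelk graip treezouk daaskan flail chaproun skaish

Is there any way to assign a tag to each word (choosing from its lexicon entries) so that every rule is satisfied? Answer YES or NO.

Candidates per position — 1:skaish {adjective,determiner}; 2:treezouk {adjective,noun}; 3:seisspaur {adjective,determiner}; 4:sneelk {adjective}; 5:graip {determiner,noun}; 6:treezouk {adjective,noun}; 7:daaskan {adjective,determiner}; 8:flail {determiner,noun}; 9:chaproun {noun}; 10:skaish {adjective,determiner}.
Rule 3 cannot be satisfied by any choice of tags from the lexicon.
So there is no consistent tagging.

NO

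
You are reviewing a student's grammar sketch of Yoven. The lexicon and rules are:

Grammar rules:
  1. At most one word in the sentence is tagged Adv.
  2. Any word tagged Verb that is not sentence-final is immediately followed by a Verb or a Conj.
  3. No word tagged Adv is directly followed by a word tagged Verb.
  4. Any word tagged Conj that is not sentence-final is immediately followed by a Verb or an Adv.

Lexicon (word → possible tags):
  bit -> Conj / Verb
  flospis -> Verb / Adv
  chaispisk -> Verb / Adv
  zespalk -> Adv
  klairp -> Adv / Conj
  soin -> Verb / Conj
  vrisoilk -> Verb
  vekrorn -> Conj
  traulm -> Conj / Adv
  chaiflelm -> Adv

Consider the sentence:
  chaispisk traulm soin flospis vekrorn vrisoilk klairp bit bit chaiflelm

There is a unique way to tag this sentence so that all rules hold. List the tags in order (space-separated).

Verb Conj Verb Verb Conj Verb Conj Verb Conj Adv

Candidates per position — 1:chaispisk {Verb,Adv}; 2:traulm {Conj,Adv}; 3:soin {Verb,Conj}; 4:flospis {Verb,Adv}; 5:vekrorn {Conj}; 6:vrisoilk {Verb}; 7:klairp {Adv,Conj}; 8:bit {Conj,Verb}; 9:bit {Conj,Verb}; 10:chaiflelm {Adv}.
Word 1 cannot be Adv — rule 1 would then fail for every completion. It is Verb.
Word 2 cannot be Adv — rule 1 would then fail for every completion. It is Conj.
Word 3 cannot be Conj — rule 4 would then fail for every completion. It is Verb.
Word 4 cannot be Adv — rule 1 would then fail for every completion. It is Verb.
Word 7 cannot be Adv — rule 1 would then fail for every completion. It is Conj.
Word 8 cannot be Conj — rule 4 would then fail for every completion. It is Verb.
Word 9 cannot be Verb — rule 2 would then fail for every completion. It is Conj.
The unique satisfying tagging is: Verb Conj Verb Verb Conj Verb Conj Verb Conj Adv.
Checking: rule 1 ✓; rule 2 ✓; rule 3 ✓; rule 4 ✓.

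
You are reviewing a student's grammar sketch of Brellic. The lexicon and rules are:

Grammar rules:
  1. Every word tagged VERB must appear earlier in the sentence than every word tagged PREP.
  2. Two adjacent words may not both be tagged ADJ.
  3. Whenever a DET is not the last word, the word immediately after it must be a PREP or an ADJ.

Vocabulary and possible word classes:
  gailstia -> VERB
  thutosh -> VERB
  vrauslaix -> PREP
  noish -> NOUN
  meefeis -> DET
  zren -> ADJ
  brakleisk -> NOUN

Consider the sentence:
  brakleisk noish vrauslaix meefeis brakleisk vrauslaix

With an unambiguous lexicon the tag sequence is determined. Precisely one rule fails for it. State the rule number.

Fixed tagging: NOUN NOUN PREP DET NOUN PREP.
Checking each rule: R1 holds, R2 holds, R3 violated.
Only rule 3 fails.

3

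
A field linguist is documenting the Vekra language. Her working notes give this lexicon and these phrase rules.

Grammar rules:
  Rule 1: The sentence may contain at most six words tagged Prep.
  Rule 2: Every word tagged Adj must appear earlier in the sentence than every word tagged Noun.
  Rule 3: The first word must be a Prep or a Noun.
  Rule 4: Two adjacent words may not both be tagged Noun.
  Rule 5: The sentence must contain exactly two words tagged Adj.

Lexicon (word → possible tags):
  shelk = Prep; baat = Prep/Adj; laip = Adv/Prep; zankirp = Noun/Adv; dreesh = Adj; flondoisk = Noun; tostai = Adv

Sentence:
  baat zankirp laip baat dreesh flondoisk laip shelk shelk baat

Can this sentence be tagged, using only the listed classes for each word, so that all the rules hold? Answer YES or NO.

YES

Candidates per position — 1:baat {Prep,Adj}; 2:zankirp {Noun,Adv}; 3:laip {Adv,Prep}; 4:baat {Prep,Adj}; 5:dreesh {Adj}; 6:flondoisk {Noun}; 7:laip {Adv,Prep}; 8:shelk {Prep}; 9:shelk {Prep}; 10:baat {Prep,Adj}.
One satisfying assignment: Prep Adv Prep Adj Adj Noun Prep Prep Prep Prep.
Checking: rule 1 ok; rule 2 ok; rule 3 ok; rule 4 ok; rule 5 ok.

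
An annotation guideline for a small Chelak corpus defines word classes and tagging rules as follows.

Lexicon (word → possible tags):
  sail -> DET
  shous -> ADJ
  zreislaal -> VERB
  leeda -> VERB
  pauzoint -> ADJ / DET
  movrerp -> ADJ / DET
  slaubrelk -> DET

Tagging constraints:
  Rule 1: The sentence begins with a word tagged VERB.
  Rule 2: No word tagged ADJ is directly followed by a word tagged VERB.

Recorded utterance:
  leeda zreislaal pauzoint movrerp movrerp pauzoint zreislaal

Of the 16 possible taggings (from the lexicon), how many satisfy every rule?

8

Candidates per position — 1:leeda {VERB}; 2:zreislaal {VERB}; 3:pauzoint {ADJ,DET}; 4:movrerp {ADJ,DET}; 5:movrerp {ADJ,DET}; 6:pauzoint {ADJ,DET}; 7:zreislaal {VERB}.
There are 16 candidate sequences in total.
Checking each against the rules leaves 8 sequences.
Count = 8.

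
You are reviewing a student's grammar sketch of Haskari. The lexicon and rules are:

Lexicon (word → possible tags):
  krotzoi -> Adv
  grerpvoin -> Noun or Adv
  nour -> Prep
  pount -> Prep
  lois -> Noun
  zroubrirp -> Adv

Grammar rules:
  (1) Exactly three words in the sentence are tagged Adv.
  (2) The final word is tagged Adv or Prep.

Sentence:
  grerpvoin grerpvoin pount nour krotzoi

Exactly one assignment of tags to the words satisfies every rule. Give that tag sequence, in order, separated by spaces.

Adv Adv Prep Prep Adv

Candidates per position — 1:grerpvoin {Noun,Adv}; 2:grerpvoin {Noun,Adv}; 3:pount {Prep}; 4:nour {Prep}; 5:krotzoi {Adv}.
Position 1: Noun is ruled out by rule 1; that leaves Adv.
Position 2: Noun is ruled out by rule 1; that leaves Adv.
The only consistent sequence is: Adv Adv Prep Prep Adv.
Rule-by-rule: rule 1 satisfied; rule 2 satisfied.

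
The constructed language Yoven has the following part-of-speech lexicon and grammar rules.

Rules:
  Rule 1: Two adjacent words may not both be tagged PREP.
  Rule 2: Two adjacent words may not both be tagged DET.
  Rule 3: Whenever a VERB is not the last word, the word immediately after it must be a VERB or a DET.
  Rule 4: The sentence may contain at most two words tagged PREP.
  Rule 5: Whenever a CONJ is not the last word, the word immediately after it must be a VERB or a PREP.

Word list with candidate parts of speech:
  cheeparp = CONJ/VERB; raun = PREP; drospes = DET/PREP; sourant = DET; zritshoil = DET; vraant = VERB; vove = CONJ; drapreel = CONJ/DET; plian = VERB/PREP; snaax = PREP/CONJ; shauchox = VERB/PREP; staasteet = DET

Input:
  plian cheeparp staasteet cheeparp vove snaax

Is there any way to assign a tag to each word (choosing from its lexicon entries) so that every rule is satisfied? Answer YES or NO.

NO

Candidates per position — 1:plian {VERB,PREP}; 2:cheeparp {CONJ,VERB}; 3:staasteet {DET}; 4:cheeparp {CONJ,VERB}; 5:vove {CONJ}; 6:snaax {PREP,CONJ}.
Every candidate sequence violates at least one rule; no consistent tagging exists.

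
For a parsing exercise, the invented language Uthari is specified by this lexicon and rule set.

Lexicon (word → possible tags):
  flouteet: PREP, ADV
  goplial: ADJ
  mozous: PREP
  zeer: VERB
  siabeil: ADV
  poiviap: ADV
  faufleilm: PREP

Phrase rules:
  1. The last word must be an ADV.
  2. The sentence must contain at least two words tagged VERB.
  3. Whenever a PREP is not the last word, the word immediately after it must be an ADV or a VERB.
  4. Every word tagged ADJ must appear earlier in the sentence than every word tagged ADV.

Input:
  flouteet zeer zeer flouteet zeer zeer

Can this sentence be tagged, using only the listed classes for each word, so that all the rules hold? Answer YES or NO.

NO

Candidates per position — 1:flouteet {PREP,ADV}; 2:zeer {VERB}; 3:zeer {VERB}; 4:flouteet {PREP,ADV}; 5:zeer {VERB}; 6:zeer {VERB}.
Rule 1 cannot be satisfied by any choice of tags from the lexicon.
So there is no consistent tagging.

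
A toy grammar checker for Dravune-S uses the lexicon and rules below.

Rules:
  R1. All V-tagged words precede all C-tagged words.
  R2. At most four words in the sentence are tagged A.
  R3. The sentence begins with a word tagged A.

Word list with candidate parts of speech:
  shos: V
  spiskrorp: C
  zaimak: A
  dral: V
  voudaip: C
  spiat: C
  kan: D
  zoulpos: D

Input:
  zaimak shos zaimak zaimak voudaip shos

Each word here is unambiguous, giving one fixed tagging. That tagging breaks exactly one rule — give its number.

1

Fixed tagging: A V A A C V.
Checking each rule: R1 violated, R2 holds, R3 holds.
Only rule 1 fails.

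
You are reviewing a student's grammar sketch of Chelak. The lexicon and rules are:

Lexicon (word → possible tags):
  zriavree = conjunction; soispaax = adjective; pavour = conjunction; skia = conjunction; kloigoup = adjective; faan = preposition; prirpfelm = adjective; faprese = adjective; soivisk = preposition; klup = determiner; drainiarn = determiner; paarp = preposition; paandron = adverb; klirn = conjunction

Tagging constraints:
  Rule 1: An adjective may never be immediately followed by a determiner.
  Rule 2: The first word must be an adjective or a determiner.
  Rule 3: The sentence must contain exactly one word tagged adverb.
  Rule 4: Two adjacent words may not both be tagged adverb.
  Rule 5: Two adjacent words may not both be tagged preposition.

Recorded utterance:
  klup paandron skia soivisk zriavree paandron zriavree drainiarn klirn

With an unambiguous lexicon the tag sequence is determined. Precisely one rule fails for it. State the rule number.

Fixed tagging: determiner adverb conjunction preposition conjunction adverb conjunction determiner conjunction.
Checking each rule: R1 ✓, R2 ✓, R3 ✗, R4 ✓, R5 ✓.
Only rule 3 fails.

3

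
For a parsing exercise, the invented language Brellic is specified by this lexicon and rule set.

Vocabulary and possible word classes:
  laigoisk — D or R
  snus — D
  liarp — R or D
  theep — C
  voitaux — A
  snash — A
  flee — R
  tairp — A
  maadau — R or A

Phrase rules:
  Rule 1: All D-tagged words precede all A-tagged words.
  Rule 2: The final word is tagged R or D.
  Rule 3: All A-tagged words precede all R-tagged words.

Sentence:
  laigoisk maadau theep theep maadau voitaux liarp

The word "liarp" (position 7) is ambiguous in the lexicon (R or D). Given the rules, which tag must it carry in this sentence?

R

Candidates per position — 1:laigoisk {D,R}; 2:maadau {R,A}; 3:theep {C}; 4:theep {C}; 5:maadau {R,A}; 6:voitaux {A}; 7:liarp {R,D}.
At position 1, choosing R makes rule 3 impossible to satisfy; hence D.
At position 2, choosing R makes rule 3 impossible to satisfy; hence A.
At position 5, choosing R makes rule 3 impossible to satisfy; hence A.
At position 7, choosing D makes rule 1 impossible to satisfy; hence R.
That leaves exactly one tagging: D A C C A A R.
Check: rule 1 holds; rule 2 holds; rule 3 holds.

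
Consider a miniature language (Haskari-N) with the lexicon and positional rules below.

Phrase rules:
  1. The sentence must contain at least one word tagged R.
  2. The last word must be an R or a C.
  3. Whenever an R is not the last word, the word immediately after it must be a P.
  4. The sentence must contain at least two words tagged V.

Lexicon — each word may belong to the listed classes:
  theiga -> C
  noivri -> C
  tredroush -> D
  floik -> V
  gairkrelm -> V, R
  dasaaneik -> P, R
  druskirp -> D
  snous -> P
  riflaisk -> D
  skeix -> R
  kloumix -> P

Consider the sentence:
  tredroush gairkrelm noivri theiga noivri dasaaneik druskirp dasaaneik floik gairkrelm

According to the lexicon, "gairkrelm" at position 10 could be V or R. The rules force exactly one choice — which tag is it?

R

Candidates per position — 1:tredroush {D}; 2:gairkrelm {V,R}; 3:noivri {C}; 4:theiga {C}; 5:noivri {C}; 6:dasaaneik {P,R}; 7:druskirp {D}; 8:dasaaneik {P,R}; 9:floik {V}; 10:gairkrelm {V,R}.
Word 2 cannot be R — rule 3 would then fail for every completion. It is V.
Word 6 cannot be R — rule 3 would then fail for every completion. It is P.
Word 8 cannot be R — rule 3 would then fail for every completion. It is P.
Word 10 cannot be V — rule 1 would then fail for every completion. It is R.
The unique satisfying tagging is: D V C C C P D P V R.
Verifying each rule — rule 1 holds; rule 2 holds; rule 3 holds; rule 4 holds.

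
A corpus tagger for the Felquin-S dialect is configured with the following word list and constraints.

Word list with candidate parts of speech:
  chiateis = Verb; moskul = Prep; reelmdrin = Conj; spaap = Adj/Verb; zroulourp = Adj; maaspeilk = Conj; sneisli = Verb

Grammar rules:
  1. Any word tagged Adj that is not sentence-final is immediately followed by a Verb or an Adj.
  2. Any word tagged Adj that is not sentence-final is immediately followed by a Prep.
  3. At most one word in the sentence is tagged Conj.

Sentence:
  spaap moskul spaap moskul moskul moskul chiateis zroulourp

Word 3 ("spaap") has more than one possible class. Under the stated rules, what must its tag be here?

Verb

Candidates per position — 1:spaap {Adj,Verb}; 2:moskul {Prep}; 3:spaap {Adj,Verb}; 4:moskul {Prep}; 5:moskul {Prep}; 6:moskul {Prep}; 7:chiateis {Verb}; 8:zroulourp {Adj}.
Position 1: Adj is ruled out by rule 1; that leaves Verb.
Position 3: Adj is ruled out by rule 1; that leaves Verb.
That leaves exactly one tagging: Verb Prep Verb Prep Prep Prep Verb Adj.
Checking: rule 1 ✓; rule 2 ✓; rule 3 ✓.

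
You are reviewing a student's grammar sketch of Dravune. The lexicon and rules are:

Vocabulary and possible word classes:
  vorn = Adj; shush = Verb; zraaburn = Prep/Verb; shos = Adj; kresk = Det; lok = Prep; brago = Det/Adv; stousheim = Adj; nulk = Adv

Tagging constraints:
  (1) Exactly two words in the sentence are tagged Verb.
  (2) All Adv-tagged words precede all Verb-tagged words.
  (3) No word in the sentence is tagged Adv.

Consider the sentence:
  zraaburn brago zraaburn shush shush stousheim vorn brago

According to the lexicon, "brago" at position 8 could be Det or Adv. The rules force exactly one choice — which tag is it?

Candidates per position — 1:zraaburn {Prep,Verb}; 2:brago {Det,Adv}; 3:zraaburn {Prep,Verb}; 4:shush {Verb}; 5:shush {Verb}; 6:stousheim {Adj}; 7:vorn {Adj}; 8:brago {Det,Adv}.
Word 1 cannot be Verb — rule 1 would then fail for every completion. It is Prep.
Word 2 cannot be Adv — rule 3 would then fail for every completion. It is Det.
Word 3 cannot be Verb — rule 1 would then fail for every completion. It is Prep.
Word 8 cannot be Adv — rule 2 would then fail for every completion. It is Det.
The unique satisfying tagging is: Prep Det Prep Verb Verb Adj Adj Det.
Checking: rule 1 holds; rule 2 holds; rule 3 holds.

Det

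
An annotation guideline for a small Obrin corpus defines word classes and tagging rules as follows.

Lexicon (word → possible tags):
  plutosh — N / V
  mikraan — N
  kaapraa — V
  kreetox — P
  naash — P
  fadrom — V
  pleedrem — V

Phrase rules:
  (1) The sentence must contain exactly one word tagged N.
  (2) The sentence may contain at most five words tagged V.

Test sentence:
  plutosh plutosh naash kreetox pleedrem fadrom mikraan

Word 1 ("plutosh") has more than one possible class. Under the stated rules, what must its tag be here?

V

Candidates per position — 1:plutosh {N,V}; 2:plutosh {N,V}; 3:naash {P}; 4:kreetox {P}; 5:pleedrem {V}; 6:fadrom {V}; 7:mikraan {N}.
If word 1 were N, no tagging could satisfy rule 1; so word 1 is V.
If word 2 were N, no tagging could satisfy rule 1; so word 2 is V.
That leaves exactly one tagging: V V P P V V N.
Verifying each rule — rule 1 satisfied; rule 2 satisfied.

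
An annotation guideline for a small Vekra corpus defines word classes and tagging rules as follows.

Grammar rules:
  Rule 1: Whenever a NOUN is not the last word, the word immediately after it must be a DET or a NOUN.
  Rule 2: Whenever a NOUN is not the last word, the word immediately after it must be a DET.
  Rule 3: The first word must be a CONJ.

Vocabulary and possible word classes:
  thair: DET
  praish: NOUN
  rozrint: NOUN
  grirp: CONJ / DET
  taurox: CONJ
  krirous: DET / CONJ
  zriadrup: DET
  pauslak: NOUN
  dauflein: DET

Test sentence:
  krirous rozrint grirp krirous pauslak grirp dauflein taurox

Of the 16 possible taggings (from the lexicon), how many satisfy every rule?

2

Candidates per position — 1:krirous {DET,CONJ}; 2:rozrint {NOUN}; 3:grirp {CONJ,DET}; 4:krirous {DET,CONJ}; 5:pauslak {NOUN}; 6:grirp {CONJ,DET}; 7:dauflein {DET}; 8:taurox {CONJ}.
There are 16 candidate sequences in total.
The sequences that satisfy every rule: CONJ NOUN DET DET NOUN DET DET CONJ; CONJ NOUN DET CONJ NOUN DET DET CONJ.
Count = 2.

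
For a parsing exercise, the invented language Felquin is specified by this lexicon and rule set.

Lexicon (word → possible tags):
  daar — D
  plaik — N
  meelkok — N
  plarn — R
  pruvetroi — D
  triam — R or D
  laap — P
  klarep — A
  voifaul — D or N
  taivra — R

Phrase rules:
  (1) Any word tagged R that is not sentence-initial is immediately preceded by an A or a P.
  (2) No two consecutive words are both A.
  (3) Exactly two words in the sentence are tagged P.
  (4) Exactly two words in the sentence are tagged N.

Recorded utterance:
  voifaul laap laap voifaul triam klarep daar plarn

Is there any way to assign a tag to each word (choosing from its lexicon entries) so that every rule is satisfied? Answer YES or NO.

NO

Candidates per position — 1:voifaul {D,N}; 2:laap {P}; 3:laap {P}; 4:voifaul {D,N}; 5:triam {R,D}; 6:klarep {A}; 7:daar {D}; 8:plarn {R}.
Rule 1 cannot be satisfied by any choice of tags from the lexicon.
So there is no consistent tagging.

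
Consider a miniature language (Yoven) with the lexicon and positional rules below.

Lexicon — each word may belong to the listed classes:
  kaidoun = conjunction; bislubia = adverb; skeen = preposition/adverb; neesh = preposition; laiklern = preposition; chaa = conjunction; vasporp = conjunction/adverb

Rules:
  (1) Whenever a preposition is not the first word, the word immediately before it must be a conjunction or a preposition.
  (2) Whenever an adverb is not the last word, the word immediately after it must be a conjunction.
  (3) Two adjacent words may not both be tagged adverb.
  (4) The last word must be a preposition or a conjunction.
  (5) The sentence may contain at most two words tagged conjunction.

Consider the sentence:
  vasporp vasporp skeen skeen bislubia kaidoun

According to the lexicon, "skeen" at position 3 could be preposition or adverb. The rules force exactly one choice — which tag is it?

preposition

Candidates per position — 1:vasporp {conjunction,adverb}; 2:vasporp {conjunction,adverb}; 3:skeen {preposition,adverb}; 4:skeen {preposition,adverb}; 5:bislubia {adverb}; 6:kaidoun {conjunction}.
Position 2: tagging it adverb would leave rule 2 unsatisfiable, so it must be conjunction.
Position 3: tagging it adverb would leave rule 2 unsatisfiable, so it must be preposition.
Position 4: tagging it adverb would leave rule 2 unsatisfiable, so it must be preposition.
Position 1: tagging it conjunction would leave rule 5 unsatisfiable, so it must be adverb.
The only consistent sequence is: adverb conjunction preposition preposition adverb conjunction.
Verifying each rule — rule 1 ok; rule 2 ok; rule 3 ok; rule 4 ok; rule 5 ok.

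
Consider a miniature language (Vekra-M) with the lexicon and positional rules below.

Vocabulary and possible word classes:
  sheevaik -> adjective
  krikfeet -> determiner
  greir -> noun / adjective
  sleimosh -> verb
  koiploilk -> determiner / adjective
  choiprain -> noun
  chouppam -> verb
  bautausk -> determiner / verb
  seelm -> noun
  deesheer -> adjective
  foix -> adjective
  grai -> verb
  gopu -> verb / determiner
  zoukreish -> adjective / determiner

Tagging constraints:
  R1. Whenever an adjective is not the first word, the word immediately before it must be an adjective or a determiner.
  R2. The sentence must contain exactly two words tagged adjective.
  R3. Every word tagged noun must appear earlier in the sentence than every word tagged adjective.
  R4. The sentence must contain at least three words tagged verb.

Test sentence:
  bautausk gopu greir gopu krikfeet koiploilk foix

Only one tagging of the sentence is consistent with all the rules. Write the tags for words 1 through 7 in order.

Candidates per position — 1:bautausk {determiner,verb}; 2:gopu {verb,determiner}; 3:greir {noun,adjective}; 4:gopu {verb,determiner}; 5:krikfeet {determiner}; 6:koiploilk {determiner,adjective}; 7:foix {adjective}.
Word 1 cannot be determiner — rule 4 would then fail for every completion. It is verb.
Word 2 cannot be determiner — rule 4 would then fail for every completion. It is verb.
Word 3 cannot be adjective — rule 1 would then fail for every completion. It is noun.
Word 4 cannot be determiner — rule 4 would then fail for every completion. It is verb.
Word 6 cannot be determiner — rule 2 would then fail for every completion. It is adjective.
That leaves exactly one tagging: verb verb noun verb determiner adjective adjective.
Verifying each rule — rule 1 satisfied; rule 2 satisfied; rule 3 satisfied; rule 4 satisfied.

verb verb noun verb determiner adjective adjective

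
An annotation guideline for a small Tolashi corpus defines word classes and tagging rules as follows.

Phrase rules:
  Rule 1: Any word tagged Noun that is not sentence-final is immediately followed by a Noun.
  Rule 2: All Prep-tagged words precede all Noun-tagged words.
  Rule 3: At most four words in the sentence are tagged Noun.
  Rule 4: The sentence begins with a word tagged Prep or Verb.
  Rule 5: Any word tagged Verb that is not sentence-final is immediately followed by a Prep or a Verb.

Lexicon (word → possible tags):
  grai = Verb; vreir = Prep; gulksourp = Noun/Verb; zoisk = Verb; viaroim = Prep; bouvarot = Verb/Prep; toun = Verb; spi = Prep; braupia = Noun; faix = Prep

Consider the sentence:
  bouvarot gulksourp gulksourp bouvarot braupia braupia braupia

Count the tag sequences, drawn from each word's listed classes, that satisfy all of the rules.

2

Candidates per position — 1:bouvarot {Verb,Prep}; 2:gulksourp {Noun,Verb}; 3:gulksourp {Noun,Verb}; 4:bouvarot {Verb,Prep}; 5:braupia {Noun}; 6:braupia {Noun}; 7:braupia {Noun}.
There are 16 candidate sequences in total.
The sequences that satisfy every rule: Verb Verb Verb Prep Noun Noun Noun; Prep Verb Verb Prep Noun Noun Noun.
Count = 2.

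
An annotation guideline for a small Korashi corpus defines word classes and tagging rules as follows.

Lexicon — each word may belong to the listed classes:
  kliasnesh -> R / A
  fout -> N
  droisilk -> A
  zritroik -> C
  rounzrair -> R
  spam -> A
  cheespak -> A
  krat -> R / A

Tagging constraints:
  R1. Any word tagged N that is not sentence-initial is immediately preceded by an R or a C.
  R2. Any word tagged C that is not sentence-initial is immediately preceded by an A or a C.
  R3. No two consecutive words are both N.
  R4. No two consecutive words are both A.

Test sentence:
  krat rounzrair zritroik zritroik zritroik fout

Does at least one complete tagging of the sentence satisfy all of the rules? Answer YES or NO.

NO

Candidates per position — 1:krat {R,A}; 2:rounzrair {R}; 3:zritroik {C}; 4:zritroik {C}; 5:zritroik {C}; 6:fout {N}.
Rule 2 cannot be satisfied by any choice of tags from the lexicon.
So there is no consistent tagging.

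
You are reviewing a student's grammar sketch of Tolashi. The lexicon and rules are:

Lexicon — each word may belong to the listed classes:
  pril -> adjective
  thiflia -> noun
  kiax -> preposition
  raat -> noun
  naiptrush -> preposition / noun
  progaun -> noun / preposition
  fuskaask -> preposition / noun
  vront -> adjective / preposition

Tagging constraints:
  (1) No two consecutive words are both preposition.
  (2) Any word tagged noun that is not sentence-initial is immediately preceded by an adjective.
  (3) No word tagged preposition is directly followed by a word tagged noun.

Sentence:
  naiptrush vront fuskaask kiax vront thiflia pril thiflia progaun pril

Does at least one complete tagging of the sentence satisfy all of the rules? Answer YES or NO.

Candidates per position — 1:naiptrush {preposition,noun}; 2:vront {adjective,preposition}; 3:fuskaask {preposition,noun}; 4:kiax {preposition}; 5:vront {adjective,preposition}; 6:thiflia {noun}; 7:pril {adjective}; 8:thiflia {noun}; 9:progaun {noun,preposition}; 10:pril {adjective}.
One satisfying assignment: preposition adjective noun preposition adjective noun adjective noun preposition adjective.
Verifying each rule — rule 1 ok; rule 2 ok; rule 3 ok.

YES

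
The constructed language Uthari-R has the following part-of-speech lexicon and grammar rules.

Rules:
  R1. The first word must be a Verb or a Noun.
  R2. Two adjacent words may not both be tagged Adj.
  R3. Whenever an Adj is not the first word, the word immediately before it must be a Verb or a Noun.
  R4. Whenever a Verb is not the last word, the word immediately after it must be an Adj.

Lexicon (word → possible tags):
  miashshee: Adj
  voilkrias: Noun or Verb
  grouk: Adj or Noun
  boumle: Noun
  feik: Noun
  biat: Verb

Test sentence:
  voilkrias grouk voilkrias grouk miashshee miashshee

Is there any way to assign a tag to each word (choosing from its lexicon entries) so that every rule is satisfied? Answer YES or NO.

Candidates per position — 1:voilkrias {Noun,Verb}; 2:grouk {Adj,Noun}; 3:voilkrias {Noun,Verb}; 4:grouk {Adj,Noun}; 5:miashshee {Adj}; 6:miashshee {Adj}.
Rule 2 cannot be satisfied by any choice of tags from the lexicon.
So there is no consistent tagging.

NO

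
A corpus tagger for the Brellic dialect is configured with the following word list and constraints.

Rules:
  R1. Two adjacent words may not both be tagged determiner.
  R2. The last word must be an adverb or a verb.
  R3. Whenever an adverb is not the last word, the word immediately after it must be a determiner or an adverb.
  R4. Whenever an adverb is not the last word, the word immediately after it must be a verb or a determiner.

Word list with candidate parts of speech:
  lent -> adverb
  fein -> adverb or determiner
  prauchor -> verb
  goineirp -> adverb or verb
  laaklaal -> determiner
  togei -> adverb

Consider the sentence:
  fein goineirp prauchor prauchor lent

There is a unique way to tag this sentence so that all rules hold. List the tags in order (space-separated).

Candidates per position — 1:fein {adverb,determiner}; 2:goineirp {adverb,verb}; 3:prauchor {verb}; 4:prauchor {verb}; 5:lent {adverb}.
If word 1 were adverb, no tagging could satisfy rule 3; so word 1 is determiner.
If word 2 were adverb, no tagging could satisfy rule 3; so word 2 is verb.
The only consistent sequence is: determiner verb verb verb adverb.
Check: rule 1 ✓; rule 2 ✓; rule 3 ✓; rule 4 ✓.

determiner verb verb verb adverb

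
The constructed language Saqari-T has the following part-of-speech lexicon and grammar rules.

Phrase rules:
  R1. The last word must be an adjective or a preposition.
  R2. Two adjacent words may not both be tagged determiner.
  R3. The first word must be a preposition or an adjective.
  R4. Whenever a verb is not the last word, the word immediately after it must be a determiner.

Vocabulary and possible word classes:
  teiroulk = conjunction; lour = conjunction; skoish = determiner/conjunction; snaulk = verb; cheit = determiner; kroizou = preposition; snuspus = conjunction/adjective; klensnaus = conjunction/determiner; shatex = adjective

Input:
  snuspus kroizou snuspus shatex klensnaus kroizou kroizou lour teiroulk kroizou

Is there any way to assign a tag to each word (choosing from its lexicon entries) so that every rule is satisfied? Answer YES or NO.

Candidates per position — 1:snuspus {conjunction,adjective}; 2:kroizou {preposition}; 3:snuspus {conjunction,adjective}; 4:shatex {adjective}; 5:klensnaus {conjunction,determiner}; 6:kroizou {preposition}; 7:kroizou {preposition}; 8:lour {conjunction}; 9:teiroulk {conjunction}; 10:kroizou {preposition}.
One satisfying assignment: adjective preposition adjective adjective conjunction preposition preposition conjunction conjunction preposition.
Checking: rule 1 ok; rule 2 ok; rule 3 ok; rule 4 ok.

YES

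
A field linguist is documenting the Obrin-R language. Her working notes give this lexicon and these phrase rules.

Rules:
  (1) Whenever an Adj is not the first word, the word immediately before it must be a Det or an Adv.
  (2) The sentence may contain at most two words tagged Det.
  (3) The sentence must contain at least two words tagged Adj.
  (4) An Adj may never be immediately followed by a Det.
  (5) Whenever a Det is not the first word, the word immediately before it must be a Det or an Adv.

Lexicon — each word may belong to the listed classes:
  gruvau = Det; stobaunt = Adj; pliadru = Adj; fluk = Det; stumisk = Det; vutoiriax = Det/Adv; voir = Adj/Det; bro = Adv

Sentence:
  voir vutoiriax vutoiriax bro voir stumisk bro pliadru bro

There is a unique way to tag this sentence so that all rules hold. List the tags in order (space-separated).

Adj Adv Adv Adv Det Det Adv Adj Adv

Candidates per position — 1:voir {Adj,Det}; 2:vutoiriax {Det,Adv}; 3:vutoiriax {Det,Adv}; 4:bro {Adv}; 5:voir {Adj,Det}; 6:stumisk {Det}; 7:bro {Adv}; 8:pliadru {Adj}; 9:bro {Adv}.
Position 5: tagging it Adj would leave rule 4 unsatisfiable, so it must be Det.
Position 1: tagging it Det would leave rule 2 unsatisfiable, so it must be Adj.
Position 2: tagging it Det would leave rule 2 unsatisfiable, so it must be Adv.
Position 3: tagging it Det would leave rule 2 unsatisfiable, so it must be Adv.
The only consistent sequence is: Adj Adv Adv Adv Det Det Adv Adj Adv.
Checking: rule 1 ok; rule 2 ok; rule 3 ok; rule 4 ok; rule 5 ok.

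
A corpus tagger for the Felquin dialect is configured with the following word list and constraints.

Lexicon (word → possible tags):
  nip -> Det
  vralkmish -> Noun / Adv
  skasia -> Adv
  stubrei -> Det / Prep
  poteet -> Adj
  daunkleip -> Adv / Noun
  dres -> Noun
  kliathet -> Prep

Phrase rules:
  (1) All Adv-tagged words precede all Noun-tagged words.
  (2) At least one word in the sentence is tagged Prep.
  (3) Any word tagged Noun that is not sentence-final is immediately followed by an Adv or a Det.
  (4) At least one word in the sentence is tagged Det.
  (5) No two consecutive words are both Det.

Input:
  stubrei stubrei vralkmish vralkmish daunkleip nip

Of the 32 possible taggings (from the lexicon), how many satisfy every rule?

Candidates per position — 1:stubrei {Det,Prep}; 2:stubrei {Det,Prep}; 3:vralkmish {Noun,Adv}; 4:vralkmish {Noun,Adv}; 5:daunkleip {Adv,Noun}; 6:nip {Det}.
There are 32 candidate sequences in total.
Checking each against the rules leaves 6 sequences.
Count = 6.

6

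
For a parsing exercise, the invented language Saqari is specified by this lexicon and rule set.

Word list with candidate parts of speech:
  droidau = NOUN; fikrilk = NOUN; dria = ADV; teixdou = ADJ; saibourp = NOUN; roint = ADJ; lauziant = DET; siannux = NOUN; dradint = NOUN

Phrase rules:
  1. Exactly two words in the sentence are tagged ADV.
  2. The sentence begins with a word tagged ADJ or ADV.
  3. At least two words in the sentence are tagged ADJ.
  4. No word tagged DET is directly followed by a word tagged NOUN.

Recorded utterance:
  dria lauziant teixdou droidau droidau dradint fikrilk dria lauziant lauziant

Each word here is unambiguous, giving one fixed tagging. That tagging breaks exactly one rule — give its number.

3

Fixed tagging: ADV DET ADJ NOUN NOUN NOUN NOUN ADV DET DET.
Applying the rules: R1 ok, R2 ok, R3 fails, R4 ok.
Only rule 3 fails.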